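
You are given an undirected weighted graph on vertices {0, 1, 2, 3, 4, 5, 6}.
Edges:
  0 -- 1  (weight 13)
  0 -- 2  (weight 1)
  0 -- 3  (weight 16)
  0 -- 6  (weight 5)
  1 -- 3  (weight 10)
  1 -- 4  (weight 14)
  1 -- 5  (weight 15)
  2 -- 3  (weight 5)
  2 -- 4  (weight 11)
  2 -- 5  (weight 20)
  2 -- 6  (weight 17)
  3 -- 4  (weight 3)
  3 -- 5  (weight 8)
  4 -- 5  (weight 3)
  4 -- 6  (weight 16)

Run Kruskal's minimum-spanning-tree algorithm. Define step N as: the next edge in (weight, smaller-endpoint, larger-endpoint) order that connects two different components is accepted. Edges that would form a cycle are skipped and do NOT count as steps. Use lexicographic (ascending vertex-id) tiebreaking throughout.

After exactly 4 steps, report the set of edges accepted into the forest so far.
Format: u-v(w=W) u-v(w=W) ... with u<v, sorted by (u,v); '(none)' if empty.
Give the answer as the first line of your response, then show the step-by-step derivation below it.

0-2(w=1) 0-6(w=5) 3-4(w=3) 4-5(w=3)

step 1: add edge 0-2 (w=1); MST = {0-2(w=1)}
step 2: add edge 3-4 (w=3); MST = {0-2(w=1) 3-4(w=3)}
step 3: add edge 4-5 (w=3); MST = {0-2(w=1) 3-4(w=3) 4-5(w=3)}
step 4: add edge 0-6 (w=5); MST = {0-2(w=1) 0-6(w=5) 3-4(w=3) 4-5(w=3)}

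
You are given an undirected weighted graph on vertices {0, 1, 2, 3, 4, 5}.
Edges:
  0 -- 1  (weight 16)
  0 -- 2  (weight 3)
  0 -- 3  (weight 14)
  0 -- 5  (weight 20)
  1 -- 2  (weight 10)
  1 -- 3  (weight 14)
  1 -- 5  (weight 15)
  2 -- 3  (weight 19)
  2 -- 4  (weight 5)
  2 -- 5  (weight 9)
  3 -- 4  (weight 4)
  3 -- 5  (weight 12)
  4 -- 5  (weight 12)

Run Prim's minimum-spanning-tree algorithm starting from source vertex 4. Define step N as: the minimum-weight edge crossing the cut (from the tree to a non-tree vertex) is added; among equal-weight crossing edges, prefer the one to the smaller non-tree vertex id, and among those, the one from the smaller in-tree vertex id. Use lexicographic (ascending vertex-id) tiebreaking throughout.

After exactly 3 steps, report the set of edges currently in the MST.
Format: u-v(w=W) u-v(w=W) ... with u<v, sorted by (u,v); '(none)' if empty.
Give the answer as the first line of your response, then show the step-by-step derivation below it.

0-2(w=3) 2-4(w=5) 3-4(w=4)

step 1: add edge 3-4 (w=4); MST = {3-4(w=4)}
step 2: add edge 2-4 (w=5); MST = {2-4(w=5) 3-4(w=4)}
step 3: add edge 0-2 (w=3); MST = {0-2(w=3) 2-4(w=5) 3-4(w=4)}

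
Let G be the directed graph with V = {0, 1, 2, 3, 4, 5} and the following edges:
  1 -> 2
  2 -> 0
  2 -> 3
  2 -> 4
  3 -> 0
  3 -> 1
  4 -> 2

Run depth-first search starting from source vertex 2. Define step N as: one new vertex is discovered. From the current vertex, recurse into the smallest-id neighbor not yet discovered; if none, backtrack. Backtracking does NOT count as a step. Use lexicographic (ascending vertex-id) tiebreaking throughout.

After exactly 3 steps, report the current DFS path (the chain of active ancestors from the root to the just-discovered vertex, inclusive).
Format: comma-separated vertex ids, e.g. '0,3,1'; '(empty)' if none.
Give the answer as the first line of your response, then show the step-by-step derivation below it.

2,3

step 1: discover 2; path=2; order=2
step 2: discover 0; path=2>0; order=2,0
step 3: discover 3; path=2>3; order=2,0,3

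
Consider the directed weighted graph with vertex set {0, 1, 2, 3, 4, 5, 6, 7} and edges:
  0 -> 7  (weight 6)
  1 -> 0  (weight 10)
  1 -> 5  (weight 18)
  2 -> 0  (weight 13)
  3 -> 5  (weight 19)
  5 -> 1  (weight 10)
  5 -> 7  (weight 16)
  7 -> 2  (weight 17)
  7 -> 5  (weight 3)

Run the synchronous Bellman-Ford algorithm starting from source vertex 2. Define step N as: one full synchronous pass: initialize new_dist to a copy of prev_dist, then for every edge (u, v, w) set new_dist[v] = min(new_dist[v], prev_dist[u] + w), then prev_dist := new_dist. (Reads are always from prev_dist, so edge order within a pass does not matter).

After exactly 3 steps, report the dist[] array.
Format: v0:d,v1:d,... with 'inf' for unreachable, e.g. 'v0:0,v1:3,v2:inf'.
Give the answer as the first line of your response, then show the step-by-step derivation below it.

v0:13,v1:inf,v2:0,v3:inf,v4:inf,v5:22,v6:inf,v7:19

step 1: dist = v0:13,v1:inf,v2:0,v3:inf,v4:inf,v5:inf,v6:inf,v7:inf
step 2: dist = v0:13,v1:inf,v2:0,v3:inf,v4:inf,v5:inf,v6:inf,v7:19
step 3: dist = v0:13,v1:inf,v2:0,v3:inf,v4:inf,v5:22,v6:inf,v7:19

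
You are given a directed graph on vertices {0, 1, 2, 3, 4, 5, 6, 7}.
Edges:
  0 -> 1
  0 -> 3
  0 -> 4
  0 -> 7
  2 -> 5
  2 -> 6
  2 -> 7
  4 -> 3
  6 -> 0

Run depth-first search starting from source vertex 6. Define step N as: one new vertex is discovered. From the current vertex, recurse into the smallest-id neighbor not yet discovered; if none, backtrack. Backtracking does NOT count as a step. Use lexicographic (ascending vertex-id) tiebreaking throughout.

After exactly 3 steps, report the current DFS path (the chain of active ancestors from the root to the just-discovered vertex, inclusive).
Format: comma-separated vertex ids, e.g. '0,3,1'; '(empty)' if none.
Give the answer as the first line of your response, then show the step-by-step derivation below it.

6,0,1

step 1: discover 6; path=6; order=6
step 2: discover 0; path=6>0; order=6,0
step 3: discover 1; path=6>0>1; order=6,0,1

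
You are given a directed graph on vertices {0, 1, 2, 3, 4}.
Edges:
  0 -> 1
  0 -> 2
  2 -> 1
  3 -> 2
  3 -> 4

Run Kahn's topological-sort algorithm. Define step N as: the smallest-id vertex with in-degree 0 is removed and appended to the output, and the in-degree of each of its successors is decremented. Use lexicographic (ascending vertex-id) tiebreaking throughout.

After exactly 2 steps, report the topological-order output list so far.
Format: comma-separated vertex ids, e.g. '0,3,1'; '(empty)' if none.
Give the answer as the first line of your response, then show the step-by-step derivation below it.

0,3

step 1: output 0; order=[0]; indeg=(0,1,1,0,1)
step 2: output 3; order=[0,3]; indeg=(0,1,0,0,0)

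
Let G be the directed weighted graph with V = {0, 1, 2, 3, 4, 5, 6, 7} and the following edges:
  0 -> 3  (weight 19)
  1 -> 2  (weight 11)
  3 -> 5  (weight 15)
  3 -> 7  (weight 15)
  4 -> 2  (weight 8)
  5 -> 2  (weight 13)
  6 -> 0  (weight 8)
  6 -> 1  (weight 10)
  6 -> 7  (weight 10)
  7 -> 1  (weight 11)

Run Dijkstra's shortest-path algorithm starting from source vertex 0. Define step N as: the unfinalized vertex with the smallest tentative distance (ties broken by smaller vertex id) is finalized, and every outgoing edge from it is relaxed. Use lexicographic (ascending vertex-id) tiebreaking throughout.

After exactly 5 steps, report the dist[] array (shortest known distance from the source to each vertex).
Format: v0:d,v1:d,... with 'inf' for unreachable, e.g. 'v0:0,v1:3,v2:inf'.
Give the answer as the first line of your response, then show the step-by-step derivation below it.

v0:0,v1:45,v2:47,v3:19,v4:inf,v5:34,v6:inf,v7:34

step 1: dist = v0:0,v1:inf,v2:inf,v3:19,v4:inf,v5:inf,v6:inf,v7:inf
step 2: dist = v0:0,v1:inf,v2:inf,v3:19,v4:inf,v5:34,v6:inf,v7:34
step 3: dist = v0:0,v1:inf,v2:47,v3:19,v4:inf,v5:34,v6:inf,v7:34
step 4: dist = v0:0,v1:45,v2:47,v3:19,v4:inf,v5:34,v6:inf,v7:34
step 5: dist = v0:0,v1:45,v2:47,v3:19,v4:inf,v5:34,v6:inf,v7:34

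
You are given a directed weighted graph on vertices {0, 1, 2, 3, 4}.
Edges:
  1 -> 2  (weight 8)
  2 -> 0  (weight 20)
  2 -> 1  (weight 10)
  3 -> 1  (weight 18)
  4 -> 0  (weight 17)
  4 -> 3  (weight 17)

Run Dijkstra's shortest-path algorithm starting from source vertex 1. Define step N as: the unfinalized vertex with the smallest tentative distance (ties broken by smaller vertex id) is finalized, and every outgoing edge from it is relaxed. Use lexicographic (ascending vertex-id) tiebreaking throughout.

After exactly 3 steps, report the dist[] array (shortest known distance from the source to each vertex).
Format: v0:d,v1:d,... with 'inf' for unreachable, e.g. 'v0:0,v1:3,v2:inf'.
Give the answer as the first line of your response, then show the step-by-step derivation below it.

v0:28,v1:0,v2:8,v3:inf,v4:inf

step 1: dist = v0:inf,v1:0,v2:8,v3:inf,v4:inf
step 2: dist = v0:28,v1:0,v2:8,v3:inf,v4:inf
step 3: dist = v0:28,v1:0,v2:8,v3:inf,v4:inf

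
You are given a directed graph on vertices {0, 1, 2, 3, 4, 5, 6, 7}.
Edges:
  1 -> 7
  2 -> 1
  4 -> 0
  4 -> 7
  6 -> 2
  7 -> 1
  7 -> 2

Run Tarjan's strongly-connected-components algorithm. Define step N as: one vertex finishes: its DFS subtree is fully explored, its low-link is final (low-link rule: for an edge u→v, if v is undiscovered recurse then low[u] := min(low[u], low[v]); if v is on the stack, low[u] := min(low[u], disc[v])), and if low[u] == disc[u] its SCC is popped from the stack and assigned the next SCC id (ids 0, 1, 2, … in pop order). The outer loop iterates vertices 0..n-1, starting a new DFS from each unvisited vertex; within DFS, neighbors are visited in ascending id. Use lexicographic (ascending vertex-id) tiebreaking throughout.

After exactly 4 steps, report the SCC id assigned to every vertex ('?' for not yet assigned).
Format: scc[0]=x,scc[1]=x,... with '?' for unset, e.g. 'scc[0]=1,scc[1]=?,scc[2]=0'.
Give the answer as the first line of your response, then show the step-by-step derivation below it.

scc[0]=0,scc[1]=1,scc[2]=1,scc[3]=?,scc[4]=?,scc[5]=?,scc[6]=?,scc[7]=1

step 1: low=(low[0]=0,low[1]=?,low[2]=?,low[3]=?,low[4]=?,low[5]=?,low[6]=?,low[7]=?); scc=(scc[0]=0,scc[1]=?,scc[2]=?,scc[3]=?,scc[4]=?,scc[5]=?,scc[6]=?,scc[7]=?)
step 2: low=(low[0]=0,low[1]=1,low[2]=1,low[3]=?,low[4]=?,low[5]=?,low[6]=?,low[7]=1); scc=(scc[0]=0,scc[1]=?,scc[2]=?,scc[3]=?,scc[4]=?,scc[5]=?,scc[6]=?,scc[7]=?)
step 3: low=(low[0]=0,low[1]=1,low[2]=1,low[3]=?,low[4]=?,low[5]=?,low[6]=?,low[7]=1); scc=(scc[0]=0,scc[1]=?,scc[2]=?,scc[3]=?,scc[4]=?,scc[5]=?,scc[6]=?,scc[7]=?)
step 4: low=(low[0]=0,low[1]=1,low[2]=1,low[3]=?,low[4]=?,low[5]=?,low[6]=?,low[7]=1); scc=(scc[0]=0,scc[1]=1,scc[2]=1,scc[3]=?,scc[4]=?,scc[5]=?,scc[6]=?,scc[7]=1)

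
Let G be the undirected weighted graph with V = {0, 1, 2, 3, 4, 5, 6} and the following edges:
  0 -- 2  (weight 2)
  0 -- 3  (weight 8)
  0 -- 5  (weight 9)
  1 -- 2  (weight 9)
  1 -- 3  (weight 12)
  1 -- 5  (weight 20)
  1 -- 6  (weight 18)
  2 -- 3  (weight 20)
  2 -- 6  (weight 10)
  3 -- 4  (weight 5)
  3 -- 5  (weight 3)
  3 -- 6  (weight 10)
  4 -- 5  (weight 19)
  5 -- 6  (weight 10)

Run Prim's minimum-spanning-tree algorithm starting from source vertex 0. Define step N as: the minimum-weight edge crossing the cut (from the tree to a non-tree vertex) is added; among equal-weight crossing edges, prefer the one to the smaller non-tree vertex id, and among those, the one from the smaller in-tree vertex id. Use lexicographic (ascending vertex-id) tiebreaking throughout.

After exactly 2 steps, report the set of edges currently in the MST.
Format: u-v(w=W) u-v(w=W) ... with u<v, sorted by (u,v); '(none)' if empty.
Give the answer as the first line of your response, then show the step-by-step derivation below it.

0-2(w=2) 0-3(w=8)

step 1: add edge 0-2 (w=2); MST = {0-2(w=2)}
step 2: add edge 0-3 (w=8); MST = {0-2(w=2) 0-3(w=8)}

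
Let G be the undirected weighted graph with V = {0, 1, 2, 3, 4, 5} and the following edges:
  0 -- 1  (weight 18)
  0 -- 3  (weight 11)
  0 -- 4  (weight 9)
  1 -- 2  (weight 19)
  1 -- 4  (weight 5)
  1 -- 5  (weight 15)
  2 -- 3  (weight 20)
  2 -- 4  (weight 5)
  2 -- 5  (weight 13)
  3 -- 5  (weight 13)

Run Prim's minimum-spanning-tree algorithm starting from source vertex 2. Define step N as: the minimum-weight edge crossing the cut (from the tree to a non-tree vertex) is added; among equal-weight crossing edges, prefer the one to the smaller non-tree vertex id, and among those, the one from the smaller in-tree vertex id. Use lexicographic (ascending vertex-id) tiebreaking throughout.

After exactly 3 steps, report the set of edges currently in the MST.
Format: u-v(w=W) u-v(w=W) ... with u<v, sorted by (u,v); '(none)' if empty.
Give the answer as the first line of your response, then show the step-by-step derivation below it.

0-4(w=9) 1-4(w=5) 2-4(w=5)

step 1: add edge 2-4 (w=5); MST = {2-4(w=5)}
step 2: add edge 1-4 (w=5); MST = {1-4(w=5) 2-4(w=5)}
step 3: add edge 0-4 (w=9); MST = {0-4(w=9) 1-4(w=5) 2-4(w=5)}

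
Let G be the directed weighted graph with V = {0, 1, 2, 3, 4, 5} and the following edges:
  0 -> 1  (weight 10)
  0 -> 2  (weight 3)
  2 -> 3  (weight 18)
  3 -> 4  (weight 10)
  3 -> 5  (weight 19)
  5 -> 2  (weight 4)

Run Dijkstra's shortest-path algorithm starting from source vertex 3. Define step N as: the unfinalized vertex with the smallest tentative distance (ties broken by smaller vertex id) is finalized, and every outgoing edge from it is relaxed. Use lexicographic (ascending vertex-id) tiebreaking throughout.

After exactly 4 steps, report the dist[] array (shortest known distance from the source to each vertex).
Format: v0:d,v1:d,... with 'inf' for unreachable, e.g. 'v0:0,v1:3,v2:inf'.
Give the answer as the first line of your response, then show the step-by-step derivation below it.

v0:inf,v1:inf,v2:23,v3:0,v4:10,v5:19

step 1: dist = v0:inf,v1:inf,v2:inf,v3:0,v4:10,v5:19
step 2: dist = v0:inf,v1:inf,v2:inf,v3:0,v4:10,v5:19
step 3: dist = v0:inf,v1:inf,v2:23,v3:0,v4:10,v5:19
step 4: dist = v0:inf,v1:inf,v2:23,v3:0,v4:10,v5:19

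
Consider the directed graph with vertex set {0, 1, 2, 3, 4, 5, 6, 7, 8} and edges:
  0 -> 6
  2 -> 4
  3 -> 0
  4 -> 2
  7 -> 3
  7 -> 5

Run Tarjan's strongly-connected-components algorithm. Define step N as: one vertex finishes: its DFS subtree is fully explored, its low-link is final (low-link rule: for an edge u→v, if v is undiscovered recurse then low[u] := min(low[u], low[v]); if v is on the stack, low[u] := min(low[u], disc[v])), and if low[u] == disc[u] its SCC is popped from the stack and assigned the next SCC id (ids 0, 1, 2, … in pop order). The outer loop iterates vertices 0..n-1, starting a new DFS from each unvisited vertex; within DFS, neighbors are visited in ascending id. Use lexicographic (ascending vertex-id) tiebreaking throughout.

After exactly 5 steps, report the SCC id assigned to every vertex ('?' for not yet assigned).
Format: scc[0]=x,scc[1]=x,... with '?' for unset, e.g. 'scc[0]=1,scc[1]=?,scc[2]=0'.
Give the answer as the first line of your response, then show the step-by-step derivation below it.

scc[0]=1,scc[1]=2,scc[2]=3,scc[3]=?,scc[4]=3,scc[5]=?,scc[6]=0,scc[7]=?,scc[8]=?

step 1: low=(low[0]=0,low[1]=?,low[2]=?,low[3]=?,low[4]=?,low[5]=?,low[6]=1,low[7]=?,low[8]=?); scc=(scc[0]=?,scc[1]=?,scc[2]=?,scc[3]=?,scc[4]=?,scc[5]=?,scc[6]=0,scc[7]=?,scc[8]=?)
step 2: low=(low[0]=0,low[1]=?,low[2]=?,low[3]=?,low[4]=?,low[5]=?,low[6]=1,low[7]=?,low[8]=?); scc=(scc[0]=1,scc[1]=?,scc[2]=?,scc[3]=?,scc[4]=?,scc[5]=?,scc[6]=0,scc[7]=?,scc[8]=?)
step 3: low=(low[0]=0,low[1]=2,low[2]=?,low[3]=?,low[4]=?,low[5]=?,low[6]=1,low[7]=?,low[8]=?); scc=(scc[0]=1,scc[1]=2,scc[2]=?,scc[3]=?,scc[4]=?,scc[5]=?,scc[6]=0,scc[7]=?,scc[8]=?)
step 4: low=(low[0]=0,low[1]=2,low[2]=3,low[3]=?,low[4]=3,low[5]=?,low[6]=1,low[7]=?,low[8]=?); scc=(scc[0]=1,scc[1]=2,scc[2]=?,scc[3]=?,scc[4]=?,scc[5]=?,scc[6]=0,scc[7]=?,scc[8]=?)
step 5: low=(low[0]=0,low[1]=2,low[2]=3,low[3]=?,low[4]=3,low[5]=?,low[6]=1,low[7]=?,low[8]=?); scc=(scc[0]=1,scc[1]=2,scc[2]=3,scc[3]=?,scc[4]=3,scc[5]=?,scc[6]=0,scc[7]=?,scc[8]=?)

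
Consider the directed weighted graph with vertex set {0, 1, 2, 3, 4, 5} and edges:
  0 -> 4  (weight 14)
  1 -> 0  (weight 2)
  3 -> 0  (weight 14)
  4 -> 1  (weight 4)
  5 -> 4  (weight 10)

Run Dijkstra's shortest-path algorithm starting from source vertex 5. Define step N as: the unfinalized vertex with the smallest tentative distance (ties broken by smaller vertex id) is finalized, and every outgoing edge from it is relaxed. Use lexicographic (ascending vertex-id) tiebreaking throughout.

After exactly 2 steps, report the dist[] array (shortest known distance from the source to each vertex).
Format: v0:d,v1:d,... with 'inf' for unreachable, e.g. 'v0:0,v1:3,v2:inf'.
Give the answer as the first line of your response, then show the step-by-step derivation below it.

v0:inf,v1:14,v2:inf,v3:inf,v4:10,v5:0

step 1: dist = v0:inf,v1:inf,v2:inf,v3:inf,v4:10,v5:0
step 2: dist = v0:inf,v1:14,v2:inf,v3:inf,v4:10,v5:0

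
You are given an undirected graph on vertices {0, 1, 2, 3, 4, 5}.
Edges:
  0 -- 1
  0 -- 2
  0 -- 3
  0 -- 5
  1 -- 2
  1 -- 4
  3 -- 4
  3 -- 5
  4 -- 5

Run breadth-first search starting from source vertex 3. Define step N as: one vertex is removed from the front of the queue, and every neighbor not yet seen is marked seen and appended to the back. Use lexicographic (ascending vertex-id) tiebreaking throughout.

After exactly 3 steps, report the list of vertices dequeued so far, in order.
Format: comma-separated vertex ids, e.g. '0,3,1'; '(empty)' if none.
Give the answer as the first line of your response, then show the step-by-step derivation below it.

3,0,4

step 1: dequeue 3; queue=[0,4,5]; order=3
step 2: dequeue 0; queue=[4,5,1,2]; order=3,0
step 3: dequeue 4; queue=[5,1,2]; order=3,0,4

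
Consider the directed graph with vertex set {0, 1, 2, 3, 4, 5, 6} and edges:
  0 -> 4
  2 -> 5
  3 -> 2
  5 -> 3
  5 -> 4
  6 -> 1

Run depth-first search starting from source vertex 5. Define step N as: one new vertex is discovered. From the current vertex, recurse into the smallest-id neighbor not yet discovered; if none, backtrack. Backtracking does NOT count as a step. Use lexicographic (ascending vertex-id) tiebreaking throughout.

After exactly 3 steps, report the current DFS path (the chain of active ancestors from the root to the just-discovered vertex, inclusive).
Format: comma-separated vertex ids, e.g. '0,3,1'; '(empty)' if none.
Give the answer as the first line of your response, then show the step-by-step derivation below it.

5,3,2

step 1: discover 5; path=5; order=5
step 2: discover 3; path=5>3; order=5,3
step 3: discover 2; path=5>3>2; order=5,3,2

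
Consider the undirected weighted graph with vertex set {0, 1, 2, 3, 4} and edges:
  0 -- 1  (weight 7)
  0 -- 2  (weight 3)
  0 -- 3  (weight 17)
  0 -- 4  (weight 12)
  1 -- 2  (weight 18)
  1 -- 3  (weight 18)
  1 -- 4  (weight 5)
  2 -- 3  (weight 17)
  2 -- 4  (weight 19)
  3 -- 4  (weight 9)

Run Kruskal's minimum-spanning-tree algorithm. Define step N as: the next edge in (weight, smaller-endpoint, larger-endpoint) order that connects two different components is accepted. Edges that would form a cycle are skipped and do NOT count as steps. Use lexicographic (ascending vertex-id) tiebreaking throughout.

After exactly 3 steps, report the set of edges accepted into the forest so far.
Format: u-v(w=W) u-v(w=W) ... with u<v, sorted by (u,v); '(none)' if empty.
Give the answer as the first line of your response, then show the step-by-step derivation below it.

0-1(w=7) 0-2(w=3) 1-4(w=5)

step 1: add edge 0-2 (w=3); MST = {0-2(w=3)}
step 2: add edge 1-4 (w=5); MST = {0-2(w=3) 1-4(w=5)}
step 3: add edge 0-1 (w=7); MST = {0-1(w=7) 0-2(w=3) 1-4(w=5)}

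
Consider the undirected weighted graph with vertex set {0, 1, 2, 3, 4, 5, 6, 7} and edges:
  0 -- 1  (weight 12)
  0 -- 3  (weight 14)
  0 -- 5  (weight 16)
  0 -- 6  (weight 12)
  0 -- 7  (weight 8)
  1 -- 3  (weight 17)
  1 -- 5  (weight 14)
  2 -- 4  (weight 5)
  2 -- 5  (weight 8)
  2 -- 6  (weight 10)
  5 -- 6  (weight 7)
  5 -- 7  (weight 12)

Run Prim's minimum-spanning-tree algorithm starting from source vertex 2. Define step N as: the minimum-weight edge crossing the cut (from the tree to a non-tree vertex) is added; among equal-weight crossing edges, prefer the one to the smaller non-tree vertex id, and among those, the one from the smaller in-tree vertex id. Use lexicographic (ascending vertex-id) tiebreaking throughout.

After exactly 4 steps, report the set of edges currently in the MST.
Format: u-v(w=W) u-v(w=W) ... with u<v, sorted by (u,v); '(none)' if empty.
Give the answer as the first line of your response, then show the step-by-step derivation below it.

0-6(w=12) 2-4(w=5) 2-5(w=8) 5-6(w=7)

step 1: add edge 2-4 (w=5); MST = {2-4(w=5)}
step 2: add edge 2-5 (w=8); MST = {2-4(w=5) 2-5(w=8)}
step 3: add edge 5-6 (w=7); MST = {2-4(w=5) 2-5(w=8) 5-6(w=7)}
step 4: add edge 0-6 (w=12); MST = {0-6(w=12) 2-4(w=5) 2-5(w=8) 5-6(w=7)}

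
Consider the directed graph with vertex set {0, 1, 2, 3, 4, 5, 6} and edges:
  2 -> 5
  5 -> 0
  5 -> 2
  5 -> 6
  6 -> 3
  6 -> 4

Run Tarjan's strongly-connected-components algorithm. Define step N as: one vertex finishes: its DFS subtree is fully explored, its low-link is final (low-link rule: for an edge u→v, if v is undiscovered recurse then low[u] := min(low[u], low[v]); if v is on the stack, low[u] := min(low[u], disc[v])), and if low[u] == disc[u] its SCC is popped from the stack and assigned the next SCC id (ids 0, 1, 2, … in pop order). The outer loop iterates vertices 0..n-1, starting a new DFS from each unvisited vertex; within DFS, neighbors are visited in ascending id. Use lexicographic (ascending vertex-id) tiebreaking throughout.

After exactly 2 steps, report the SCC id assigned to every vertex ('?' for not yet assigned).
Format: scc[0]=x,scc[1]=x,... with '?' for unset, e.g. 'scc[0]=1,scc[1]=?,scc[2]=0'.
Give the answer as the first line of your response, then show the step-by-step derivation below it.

scc[0]=0,scc[1]=1,scc[2]=?,scc[3]=?,scc[4]=?,scc[5]=?,scc[6]=?

step 1: low=(low[0]=0,low[1]=?,low[2]=?,low[3]=?,low[4]=?,low[5]=?,low[6]=?); scc=(scc[0]=0,scc[1]=?,scc[2]=?,scc[3]=?,scc[4]=?,scc[5]=?,scc[6]=?)
step 2: low=(low[0]=0,low[1]=1,low[2]=?,low[3]=?,low[4]=?,low[5]=?,low[6]=?); scc=(scc[0]=0,scc[1]=1,scc[2]=?,scc[3]=?,scc[4]=?,scc[5]=?,scc[6]=?)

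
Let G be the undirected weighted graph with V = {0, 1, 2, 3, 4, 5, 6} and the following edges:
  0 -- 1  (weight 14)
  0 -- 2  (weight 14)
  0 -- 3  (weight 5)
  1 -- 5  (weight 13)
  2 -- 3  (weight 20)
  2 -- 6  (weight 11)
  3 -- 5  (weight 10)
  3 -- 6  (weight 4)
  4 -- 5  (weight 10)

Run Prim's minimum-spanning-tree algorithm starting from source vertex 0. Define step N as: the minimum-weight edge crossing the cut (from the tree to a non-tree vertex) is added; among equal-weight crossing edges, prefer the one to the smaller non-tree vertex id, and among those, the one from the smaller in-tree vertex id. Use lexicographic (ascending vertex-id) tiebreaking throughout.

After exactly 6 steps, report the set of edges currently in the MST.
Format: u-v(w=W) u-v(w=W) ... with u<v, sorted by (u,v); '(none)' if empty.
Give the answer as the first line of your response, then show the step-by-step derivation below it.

0-3(w=5) 1-5(w=13) 2-6(w=11) 3-5(w=10) 3-6(w=4) 4-5(w=10)

step 1: add edge 0-3 (w=5); MST = {0-3(w=5)}
step 2: add edge 3-6 (w=4); MST = {0-3(w=5) 3-6(w=4)}
step 3: add edge 3-5 (w=10); MST = {0-3(w=5) 3-5(w=10) 3-6(w=4)}
step 4: add edge 4-5 (w=10); MST = {0-3(w=5) 3-5(w=10) 3-6(w=4) 4-5(w=10)}
step 5: add edge 2-6 (w=11); MST = {0-3(w=5) 2-6(w=11) 3-5(w=10) 3-6(w=4) 4-5(w=10)}
step 6: add edge 1-5 (w=13); MST = {0-3(w=5) 1-5(w=13) 2-6(w=11) 3-5(w=10) 3-6(w=4) 4-5(w=10)}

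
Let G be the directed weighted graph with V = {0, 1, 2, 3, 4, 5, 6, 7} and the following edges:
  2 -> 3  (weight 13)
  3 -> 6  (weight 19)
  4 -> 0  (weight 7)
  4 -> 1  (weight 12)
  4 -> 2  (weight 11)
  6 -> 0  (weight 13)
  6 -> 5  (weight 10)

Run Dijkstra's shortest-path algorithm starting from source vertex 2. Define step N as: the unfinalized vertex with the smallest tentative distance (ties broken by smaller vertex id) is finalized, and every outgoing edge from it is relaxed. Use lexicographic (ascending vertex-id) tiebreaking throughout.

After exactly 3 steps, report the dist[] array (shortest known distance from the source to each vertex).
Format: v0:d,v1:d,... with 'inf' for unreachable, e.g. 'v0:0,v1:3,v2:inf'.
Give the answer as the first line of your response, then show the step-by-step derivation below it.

v0:45,v1:inf,v2:0,v3:13,v4:inf,v5:42,v6:32,v7:inf

step 1: dist = v0:inf,v1:inf,v2:0,v3:13,v4:inf,v5:inf,v6:inf,v7:inf
step 2: dist = v0:inf,v1:inf,v2:0,v3:13,v4:inf,v5:inf,v6:32,v7:inf
step 3: dist = v0:45,v1:inf,v2:0,v3:13,v4:inf,v5:42,v6:32,v7:inf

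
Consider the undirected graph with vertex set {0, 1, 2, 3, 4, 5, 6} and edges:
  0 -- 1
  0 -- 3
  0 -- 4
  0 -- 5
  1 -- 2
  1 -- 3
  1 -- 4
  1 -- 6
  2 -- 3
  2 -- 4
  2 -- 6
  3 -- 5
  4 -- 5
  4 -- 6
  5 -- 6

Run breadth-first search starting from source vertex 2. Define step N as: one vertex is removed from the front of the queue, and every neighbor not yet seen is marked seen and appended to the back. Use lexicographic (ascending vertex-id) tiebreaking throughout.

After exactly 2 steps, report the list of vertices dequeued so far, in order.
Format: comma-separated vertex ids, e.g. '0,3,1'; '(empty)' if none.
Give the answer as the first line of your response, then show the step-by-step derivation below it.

2,1

step 1: dequeue 2; queue=[1,3,4,6]; order=2
step 2: dequeue 1; queue=[3,4,6,0]; order=2,1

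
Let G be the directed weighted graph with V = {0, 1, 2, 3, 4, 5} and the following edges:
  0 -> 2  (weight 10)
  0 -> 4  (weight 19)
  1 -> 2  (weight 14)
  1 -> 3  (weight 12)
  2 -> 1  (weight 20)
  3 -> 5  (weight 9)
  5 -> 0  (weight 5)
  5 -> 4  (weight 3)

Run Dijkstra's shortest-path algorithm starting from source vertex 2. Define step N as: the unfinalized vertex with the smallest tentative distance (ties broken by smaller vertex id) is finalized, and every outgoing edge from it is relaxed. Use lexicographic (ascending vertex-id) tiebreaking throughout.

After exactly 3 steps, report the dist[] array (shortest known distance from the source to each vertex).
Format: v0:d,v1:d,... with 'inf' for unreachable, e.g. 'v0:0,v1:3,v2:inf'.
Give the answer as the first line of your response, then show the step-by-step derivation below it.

v0:inf,v1:20,v2:0,v3:32,v4:inf,v5:41

step 1: dist = v0:inf,v1:20,v2:0,v3:inf,v4:inf,v5:inf
step 2: dist = v0:inf,v1:20,v2:0,v3:32,v4:inf,v5:inf
step 3: dist = v0:inf,v1:20,v2:0,v3:32,v4:inf,v5:41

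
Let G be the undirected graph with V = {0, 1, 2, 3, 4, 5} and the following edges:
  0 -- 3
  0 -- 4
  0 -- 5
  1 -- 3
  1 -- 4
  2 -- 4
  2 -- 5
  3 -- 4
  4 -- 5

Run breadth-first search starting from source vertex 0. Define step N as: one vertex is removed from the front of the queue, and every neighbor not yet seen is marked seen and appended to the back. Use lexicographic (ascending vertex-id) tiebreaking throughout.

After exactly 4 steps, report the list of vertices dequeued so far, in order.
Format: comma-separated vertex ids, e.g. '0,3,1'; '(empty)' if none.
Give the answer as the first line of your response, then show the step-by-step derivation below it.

0,3,4,5

step 1: dequeue 0; queue=[3,4,5]; order=0
step 2: dequeue 3; queue=[4,5,1]; order=0,3
step 3: dequeue 4; queue=[5,1,2]; order=0,3,4
step 4: dequeue 5; queue=[1,2]; order=0,3,4,5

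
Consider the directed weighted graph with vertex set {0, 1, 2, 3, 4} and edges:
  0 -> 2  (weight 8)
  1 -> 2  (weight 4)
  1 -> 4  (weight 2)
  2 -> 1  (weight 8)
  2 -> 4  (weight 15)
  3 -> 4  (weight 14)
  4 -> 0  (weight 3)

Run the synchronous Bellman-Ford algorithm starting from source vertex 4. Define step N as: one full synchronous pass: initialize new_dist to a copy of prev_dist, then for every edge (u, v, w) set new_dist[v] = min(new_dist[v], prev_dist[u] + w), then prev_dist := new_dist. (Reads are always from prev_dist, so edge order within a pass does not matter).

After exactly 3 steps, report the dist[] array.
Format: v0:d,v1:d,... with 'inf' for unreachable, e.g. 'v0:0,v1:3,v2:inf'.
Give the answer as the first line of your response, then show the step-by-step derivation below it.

v0:3,v1:19,v2:11,v3:inf,v4:0

step 1: dist = v0:3,v1:inf,v2:inf,v3:inf,v4:0
step 2: dist = v0:3,v1:inf,v2:11,v3:inf,v4:0
step 3: dist = v0:3,v1:19,v2:11,v3:inf,v4:0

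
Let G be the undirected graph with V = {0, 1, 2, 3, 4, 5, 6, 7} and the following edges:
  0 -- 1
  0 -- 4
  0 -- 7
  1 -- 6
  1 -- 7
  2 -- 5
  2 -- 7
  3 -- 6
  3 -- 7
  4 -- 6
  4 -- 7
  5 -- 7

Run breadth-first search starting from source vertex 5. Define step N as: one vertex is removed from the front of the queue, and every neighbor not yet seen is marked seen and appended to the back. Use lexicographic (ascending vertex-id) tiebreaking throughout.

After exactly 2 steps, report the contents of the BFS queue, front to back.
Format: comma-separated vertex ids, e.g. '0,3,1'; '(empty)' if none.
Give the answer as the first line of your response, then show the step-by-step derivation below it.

7

step 1: dequeue 5; queue=[2,7]; order=5
step 2: dequeue 2; queue=[7]; order=5,2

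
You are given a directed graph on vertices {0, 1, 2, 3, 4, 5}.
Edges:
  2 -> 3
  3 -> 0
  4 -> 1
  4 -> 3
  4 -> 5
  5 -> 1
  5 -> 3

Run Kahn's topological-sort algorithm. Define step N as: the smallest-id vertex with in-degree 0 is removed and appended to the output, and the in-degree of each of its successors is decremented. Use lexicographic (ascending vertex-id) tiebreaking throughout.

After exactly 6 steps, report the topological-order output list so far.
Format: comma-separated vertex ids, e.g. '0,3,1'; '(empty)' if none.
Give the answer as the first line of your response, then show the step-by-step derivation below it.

2,4,5,1,3,0

step 1: output 2; order=[2]; indeg=(1,2,0,2,0,1)
step 2: output 4; order=[2,4]; indeg=(1,1,0,1,0,0)
step 3: output 5; order=[2,4,5]; indeg=(1,0,0,0,0,0)
step 4: output 1; order=[2,4,5,1]; indeg=(1,0,0,0,0,0)
step 5: output 3; order=[2,4,5,1,3]; indeg=(0,0,0,0,0,0)
step 6: output 0; order=[2,4,5,1,3,0]; indeg=(0,0,0,0,0,0)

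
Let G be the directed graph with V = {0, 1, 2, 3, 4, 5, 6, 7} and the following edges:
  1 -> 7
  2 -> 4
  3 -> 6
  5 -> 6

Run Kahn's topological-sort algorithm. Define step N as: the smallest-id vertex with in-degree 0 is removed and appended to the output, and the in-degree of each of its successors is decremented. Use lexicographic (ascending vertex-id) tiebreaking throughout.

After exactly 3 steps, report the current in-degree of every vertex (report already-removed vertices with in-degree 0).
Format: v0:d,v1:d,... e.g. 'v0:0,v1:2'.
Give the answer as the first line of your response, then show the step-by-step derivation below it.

v0:0,v1:0,v2:0,v3:0,v4:0,v5:0,v6:2,v7:0

step 1: output 0; order=[0]; indeg=(0,0,0,0,1,0,2,1)
step 2: output 1; order=[0,1]; indeg=(0,0,0,0,1,0,2,0)
step 3: output 2; order=[0,1,2]; indeg=(0,0,0,0,0,0,2,0)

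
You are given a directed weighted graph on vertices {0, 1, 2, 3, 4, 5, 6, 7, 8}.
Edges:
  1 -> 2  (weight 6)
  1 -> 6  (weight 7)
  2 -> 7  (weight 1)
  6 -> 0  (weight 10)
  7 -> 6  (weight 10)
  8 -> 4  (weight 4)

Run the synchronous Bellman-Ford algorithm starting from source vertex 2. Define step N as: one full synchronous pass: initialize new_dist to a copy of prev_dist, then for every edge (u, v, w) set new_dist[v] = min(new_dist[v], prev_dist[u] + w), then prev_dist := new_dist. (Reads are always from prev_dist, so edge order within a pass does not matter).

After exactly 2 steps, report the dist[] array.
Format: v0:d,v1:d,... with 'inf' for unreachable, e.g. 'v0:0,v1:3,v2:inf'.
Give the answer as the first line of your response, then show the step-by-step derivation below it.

v0:inf,v1:inf,v2:0,v3:inf,v4:inf,v5:inf,v6:11,v7:1,v8:inf

step 1: dist = v0:inf,v1:inf,v2:0,v3:inf,v4:inf,v5:inf,v6:inf,v7:1,v8:inf
step 2: dist = v0:inf,v1:inf,v2:0,v3:inf,v4:inf,v5:inf,v6:11,v7:1,v8:inf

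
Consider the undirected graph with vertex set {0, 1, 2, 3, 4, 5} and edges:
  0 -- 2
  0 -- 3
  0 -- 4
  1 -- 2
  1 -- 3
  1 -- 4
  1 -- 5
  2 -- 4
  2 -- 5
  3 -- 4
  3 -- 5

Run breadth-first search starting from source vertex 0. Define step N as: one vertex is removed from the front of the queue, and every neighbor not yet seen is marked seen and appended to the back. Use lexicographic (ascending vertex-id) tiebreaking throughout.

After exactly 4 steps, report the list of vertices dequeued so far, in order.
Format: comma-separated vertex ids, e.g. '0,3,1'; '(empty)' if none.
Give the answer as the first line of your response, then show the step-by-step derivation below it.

0,2,3,4

step 1: dequeue 0; queue=[2,3,4]; order=0
step 2: dequeue 2; queue=[3,4,1,5]; order=0,2
step 3: dequeue 3; queue=[4,1,5]; order=0,2,3
step 4: dequeue 4; queue=[1,5]; order=0,2,3,4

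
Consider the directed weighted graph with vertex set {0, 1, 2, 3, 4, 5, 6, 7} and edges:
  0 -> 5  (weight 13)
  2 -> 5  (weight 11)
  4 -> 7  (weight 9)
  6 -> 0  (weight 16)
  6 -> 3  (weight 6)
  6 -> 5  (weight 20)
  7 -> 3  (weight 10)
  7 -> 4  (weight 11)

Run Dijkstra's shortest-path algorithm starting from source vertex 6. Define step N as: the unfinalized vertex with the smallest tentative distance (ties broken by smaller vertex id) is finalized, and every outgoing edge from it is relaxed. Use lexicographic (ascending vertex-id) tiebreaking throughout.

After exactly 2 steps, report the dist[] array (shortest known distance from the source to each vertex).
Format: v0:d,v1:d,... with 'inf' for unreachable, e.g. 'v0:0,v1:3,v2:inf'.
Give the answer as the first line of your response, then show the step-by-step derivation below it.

v0:16,v1:inf,v2:inf,v3:6,v4:inf,v5:20,v6:0,v7:inf

step 1: dist = v0:16,v1:inf,v2:inf,v3:6,v4:inf,v5:20,v6:0,v7:inf
step 2: dist = v0:16,v1:inf,v2:inf,v3:6,v4:inf,v5:20,v6:0,v7:inf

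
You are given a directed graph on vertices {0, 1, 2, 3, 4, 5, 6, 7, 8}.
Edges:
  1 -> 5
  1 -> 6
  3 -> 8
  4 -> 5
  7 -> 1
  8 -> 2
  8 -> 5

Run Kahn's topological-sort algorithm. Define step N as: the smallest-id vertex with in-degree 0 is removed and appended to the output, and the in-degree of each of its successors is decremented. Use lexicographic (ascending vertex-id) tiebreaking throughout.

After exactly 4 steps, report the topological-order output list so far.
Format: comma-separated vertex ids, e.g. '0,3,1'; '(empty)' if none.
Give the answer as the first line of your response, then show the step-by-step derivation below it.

0,3,4,7

step 1: output 0; order=[0]; indeg=(0,1,1,0,0,3,1,0,1)
step 2: output 3; order=[0,3]; indeg=(0,1,1,0,0,3,1,0,0)
step 3: output 4; order=[0,3,4]; indeg=(0,1,1,0,0,2,1,0,0)
step 4: output 7; order=[0,3,4,7]; indeg=(0,0,1,0,0,2,1,0,0)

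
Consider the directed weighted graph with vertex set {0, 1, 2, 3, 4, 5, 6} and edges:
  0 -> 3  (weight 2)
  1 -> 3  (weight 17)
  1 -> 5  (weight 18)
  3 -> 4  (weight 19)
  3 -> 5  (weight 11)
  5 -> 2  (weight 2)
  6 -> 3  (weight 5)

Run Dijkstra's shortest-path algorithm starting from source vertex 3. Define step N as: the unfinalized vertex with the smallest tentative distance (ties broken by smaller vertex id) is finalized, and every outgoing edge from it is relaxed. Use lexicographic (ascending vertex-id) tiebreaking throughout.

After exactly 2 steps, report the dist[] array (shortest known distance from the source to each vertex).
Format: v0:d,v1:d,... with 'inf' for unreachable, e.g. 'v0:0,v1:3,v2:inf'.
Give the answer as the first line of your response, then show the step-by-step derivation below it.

v0:inf,v1:inf,v2:13,v3:0,v4:19,v5:11,v6:inf

step 1: dist = v0:inf,v1:inf,v2:inf,v3:0,v4:19,v5:11,v6:inf
step 2: dist = v0:inf,v1:inf,v2:13,v3:0,v4:19,v5:11,v6:inf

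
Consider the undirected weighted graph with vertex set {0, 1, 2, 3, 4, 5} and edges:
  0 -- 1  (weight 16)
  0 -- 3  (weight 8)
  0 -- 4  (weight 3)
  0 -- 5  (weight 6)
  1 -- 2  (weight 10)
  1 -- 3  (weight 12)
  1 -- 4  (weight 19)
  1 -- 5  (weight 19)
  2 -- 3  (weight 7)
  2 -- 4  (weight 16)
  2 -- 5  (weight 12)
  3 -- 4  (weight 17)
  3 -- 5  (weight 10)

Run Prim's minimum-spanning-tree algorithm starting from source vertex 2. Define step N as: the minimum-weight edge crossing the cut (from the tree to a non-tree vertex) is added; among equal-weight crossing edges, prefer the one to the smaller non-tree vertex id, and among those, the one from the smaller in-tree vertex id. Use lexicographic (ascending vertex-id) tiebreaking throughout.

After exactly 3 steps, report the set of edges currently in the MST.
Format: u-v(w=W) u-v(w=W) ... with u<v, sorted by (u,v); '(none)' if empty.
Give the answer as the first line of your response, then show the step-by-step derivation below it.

0-3(w=8) 0-4(w=3) 2-3(w=7)

step 1: add edge 2-3 (w=7); MST = {2-3(w=7)}
step 2: add edge 0-3 (w=8); MST = {0-3(w=8) 2-3(w=7)}
step 3: add edge 0-4 (w=3); MST = {0-3(w=8) 0-4(w=3) 2-3(w=7)}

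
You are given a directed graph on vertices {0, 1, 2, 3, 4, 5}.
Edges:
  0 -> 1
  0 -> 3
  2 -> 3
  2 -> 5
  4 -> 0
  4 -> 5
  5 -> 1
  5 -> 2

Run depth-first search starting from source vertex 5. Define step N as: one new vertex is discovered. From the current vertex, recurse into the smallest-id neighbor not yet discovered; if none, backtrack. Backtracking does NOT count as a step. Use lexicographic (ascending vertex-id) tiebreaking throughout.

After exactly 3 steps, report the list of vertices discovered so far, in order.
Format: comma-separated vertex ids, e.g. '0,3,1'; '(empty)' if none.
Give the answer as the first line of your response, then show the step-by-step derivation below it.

5,1,2

step 1: discover 5; path=5; order=5
step 2: discover 1; path=5>1; order=5,1
step 3: discover 2; path=5>2; order=5,1,2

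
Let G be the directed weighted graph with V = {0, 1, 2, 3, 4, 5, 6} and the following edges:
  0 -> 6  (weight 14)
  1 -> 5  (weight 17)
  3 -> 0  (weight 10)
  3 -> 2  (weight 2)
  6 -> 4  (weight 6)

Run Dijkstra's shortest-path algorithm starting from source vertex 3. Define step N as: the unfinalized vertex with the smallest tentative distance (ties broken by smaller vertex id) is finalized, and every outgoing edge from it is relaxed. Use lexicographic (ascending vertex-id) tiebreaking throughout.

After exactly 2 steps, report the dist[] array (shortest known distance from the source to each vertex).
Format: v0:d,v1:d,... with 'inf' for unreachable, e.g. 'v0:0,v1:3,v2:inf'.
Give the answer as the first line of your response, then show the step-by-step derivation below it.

v0:10,v1:inf,v2:2,v3:0,v4:inf,v5:inf,v6:inf

step 1: dist = v0:10,v1:inf,v2:2,v3:0,v4:inf,v5:inf,v6:inf
step 2: dist = v0:10,v1:inf,v2:2,v3:0,v4:inf,v5:inf,v6:inf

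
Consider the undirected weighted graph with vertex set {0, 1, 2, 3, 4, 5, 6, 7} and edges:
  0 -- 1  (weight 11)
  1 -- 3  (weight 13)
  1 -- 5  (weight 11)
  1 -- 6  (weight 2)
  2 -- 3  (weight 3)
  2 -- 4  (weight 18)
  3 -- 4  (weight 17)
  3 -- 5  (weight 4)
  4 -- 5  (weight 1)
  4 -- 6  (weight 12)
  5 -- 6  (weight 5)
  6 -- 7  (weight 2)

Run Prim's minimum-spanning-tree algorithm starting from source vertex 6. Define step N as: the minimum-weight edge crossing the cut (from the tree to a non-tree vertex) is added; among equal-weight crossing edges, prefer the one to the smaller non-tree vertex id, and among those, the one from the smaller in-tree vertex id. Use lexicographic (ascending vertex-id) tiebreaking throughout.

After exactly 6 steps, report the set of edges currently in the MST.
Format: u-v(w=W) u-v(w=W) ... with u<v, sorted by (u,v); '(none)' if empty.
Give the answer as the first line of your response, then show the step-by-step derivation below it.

1-6(w=2) 2-3(w=3) 3-5(w=4) 4-5(w=1) 5-6(w=5) 6-7(w=2)

step 1: add edge 1-6 (w=2); MST = {1-6(w=2)}
step 2: add edge 6-7 (w=2); MST = {1-6(w=2) 6-7(w=2)}
step 3: add edge 5-6 (w=5); MST = {1-6(w=2) 5-6(w=5) 6-7(w=2)}
step 4: add edge 4-5 (w=1); MST = {1-6(w=2) 4-5(w=1) 5-6(w=5) 6-7(w=2)}
step 5: add edge 3-5 (w=4); MST = {1-6(w=2) 3-5(w=4) 4-5(w=1) 5-6(w=5) 6-7(w=2)}
step 6: add edge 2-3 (w=3); MST = {1-6(w=2) 2-3(w=3) 3-5(w=4) 4-5(w=1) 5-6(w=5) 6-7(w=2)}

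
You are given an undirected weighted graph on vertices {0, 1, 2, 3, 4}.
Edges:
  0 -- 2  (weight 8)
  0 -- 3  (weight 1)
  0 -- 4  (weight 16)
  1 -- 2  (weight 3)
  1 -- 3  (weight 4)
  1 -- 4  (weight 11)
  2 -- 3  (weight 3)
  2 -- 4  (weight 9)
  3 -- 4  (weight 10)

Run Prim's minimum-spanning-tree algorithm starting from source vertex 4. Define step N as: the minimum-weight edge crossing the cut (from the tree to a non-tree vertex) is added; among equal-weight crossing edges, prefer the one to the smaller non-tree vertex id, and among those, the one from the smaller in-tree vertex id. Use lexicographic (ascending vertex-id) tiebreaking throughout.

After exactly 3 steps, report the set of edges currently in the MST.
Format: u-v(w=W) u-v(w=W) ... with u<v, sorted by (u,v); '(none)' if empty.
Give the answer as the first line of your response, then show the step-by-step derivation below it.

1-2(w=3) 2-3(w=3) 2-4(w=9)

step 1: add edge 2-4 (w=9); MST = {2-4(w=9)}
step 2: add edge 1-2 (w=3); MST = {1-2(w=3) 2-4(w=9)}
step 3: add edge 2-3 (w=3); MST = {1-2(w=3) 2-3(w=3) 2-4(w=9)}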